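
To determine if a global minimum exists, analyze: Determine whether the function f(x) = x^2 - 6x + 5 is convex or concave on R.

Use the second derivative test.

f(x) = x^2 - 6x + 5
f'(x) = 2x - 6
f''(x) = 2
Since f''(x) = 2 > 0 for all x, f is convex on R.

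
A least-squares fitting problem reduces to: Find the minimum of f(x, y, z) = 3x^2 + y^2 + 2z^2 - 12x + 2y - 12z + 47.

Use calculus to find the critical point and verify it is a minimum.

f(x,y,z) = 3x^2 + y^2 + 2z^2 - 12x + 2y - 12z + 47
df/dx = 6x + (-12) = 0 => x = 2
df/dy = 2y + (2) = 0 => y = -1
df/dz = 4z + (-12) = 0 => z = 3
f(2,-1,3) = 3*(2)^2 + 1*(-1)^2 + 2*(3)^2 + -12*(2) + 2*(-1) + -12*(3) + 47 = 16
Hessian is diagonal with entries 6, 2, 4 > 0, confirmed minimum.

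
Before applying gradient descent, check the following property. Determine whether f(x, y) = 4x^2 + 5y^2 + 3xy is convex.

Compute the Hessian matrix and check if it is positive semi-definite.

f(x,y) = 4x^2 + 5y^2 + 3xy
Hessian H = [[8, 3], [3, 10]]
trace(H) = 18, det(H) = 71
Eigenvalues: (18 +/- sqrt(40)) / 2 = 12.16, 5.838
Since both eigenvalues > 0, f is convex.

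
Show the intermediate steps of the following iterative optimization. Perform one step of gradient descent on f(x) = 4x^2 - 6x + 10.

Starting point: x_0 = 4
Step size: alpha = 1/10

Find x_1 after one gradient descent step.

f(x) = 4x^2 - 6x + 10
f'(x) = 8x - 6
f'(4) = 8*4 + (-6) = 26
x_1 = x_0 - alpha * f'(x_0) = 4 - 1/10 * 26 = 7/5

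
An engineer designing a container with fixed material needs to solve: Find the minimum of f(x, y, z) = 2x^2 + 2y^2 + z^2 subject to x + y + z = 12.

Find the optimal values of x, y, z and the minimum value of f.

Using Lagrange multipliers on f = 2x^2 + 2y^2 + z^2 with constraint x + y + z = 12:
Conditions: 2*2*x = lambda, 2*2*y = lambda, 2*1*z = lambda
So x = lambda/4, y = lambda/4, z = lambda/2
Substituting into constraint: lambda * (1) = 12
lambda = 12
x = 3, y = 3, z = 6
Minimum value = 72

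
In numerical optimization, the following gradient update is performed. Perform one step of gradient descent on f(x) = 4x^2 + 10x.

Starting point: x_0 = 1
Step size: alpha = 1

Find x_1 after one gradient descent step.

f(x) = 4x^2 + 10x
f'(x) = 8x + 10
f'(1) = 8*1 + (10) = 18
x_1 = x_0 - alpha * f'(x_0) = 1 - 1 * 18 = -17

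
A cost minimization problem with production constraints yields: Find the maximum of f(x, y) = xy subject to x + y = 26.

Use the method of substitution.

Substitute y = 26 - x into f(x,y) = xy:
g(x) = x(26 - x) = 26x - x^2
g'(x) = 26 - 2x = 0  =>  x = 13
y = 26 - 13 = 13
Maximum value = 13 * 13 = 169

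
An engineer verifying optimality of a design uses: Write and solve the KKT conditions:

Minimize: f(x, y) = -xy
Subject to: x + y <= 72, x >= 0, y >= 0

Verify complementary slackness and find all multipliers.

Problem: min -xy s.t. x + y <= 72 (multiplier lambda), x >= 0 (mu_x), y >= 0 (mu_y)
KKT stationarity: -y + lambda - mu_x = 0, -x + lambda - mu_y = 0, with lambda, mu_x, mu_y >= 0
Complementary slackness: lambda*(x + y - 72) = 0, mu_x*x = 0, mu_y*y = 0
If lambda = 0: y = -mu_x <= 0 and x = -mu_y <= 0 force x = y = 0 with f = 0; but x = y = 36 is feasible with f = -1296 < 0, so this is not the minimum. Hence lambda > 0 and x + y = 72.
Try x > 0, y > 0 (so mu_x = mu_y = 0): y = lambda, x = lambda => x = y = lambda
x + y = 72 => 2*lambda = 72 => lambda = 36
x* = y* = 36 > 0, consistent with mu_x = mu_y = 0.
(Any feasible point with x = 0 or y = 0 has f = 0 > -1296, so the minimum is not on those boundaries.)
min(-xy) = -1296 (i.e. max xy = 1296)
Multipliers: lambda = 36, mu_x = 0, mu_y = 0
Complementary slackness: lambda*(x + y - 72) = 36*(36 + 36 - 72) = 0, mu_x*x = 0*36 = 0, mu_y*y = 0*36 = 0. Satisfied.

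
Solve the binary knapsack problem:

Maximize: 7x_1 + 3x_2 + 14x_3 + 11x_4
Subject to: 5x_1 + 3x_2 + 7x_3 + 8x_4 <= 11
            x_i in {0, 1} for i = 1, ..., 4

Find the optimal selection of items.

Items: item 1 (v=7, w=5), item 2 (v=3, w=3), item 3 (v=14, w=7), item 4 (v=11, w=8)
Capacity: 11
Checking all 16 subsets (w = total weight, v = total value):
  {}: w = 0, v = 0
  {1}: w = 5, v = 7
  {2}: w = 3, v = 3
  {3}: w = 7, v = 14
  {4}: w = 8, v = 11
  {1, 2}: w = 8, v = 10
  {1, 3}: w = 12 > 11, infeasible
  {1, 4}: w = 13 > 11, infeasible
  {2, 3}: w = 10, v = 17
  {2, 4}: w = 11, v = 14
  {3, 4}: w = 15 > 11, infeasible
  {1, 2, 3}: w = 15 > 11, infeasible
  {1, 2, 4}: w = 16 > 11, infeasible
  {1, 3, 4}: w = 20 > 11, infeasible
  {2, 3, 4}: w = 18 > 11, infeasible
  {1, 2, 3, 4}: w = 23 > 11, infeasible
Best feasible subset: items [2, 3]
Total weight: 10 <= 11, total value: 17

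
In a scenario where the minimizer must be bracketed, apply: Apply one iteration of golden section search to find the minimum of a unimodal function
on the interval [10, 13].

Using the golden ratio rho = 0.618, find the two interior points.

Golden section search on [10, 13].
Golden ratio rho = 0.618 (approx).
Interior points:
  x_1 = 10 + (1-0.618)*3 = 11.1460
  x_2 = 10 + 0.618*3 = 11.8540
Compare f(x_1) and f(x_2) to determine which subinterval to keep.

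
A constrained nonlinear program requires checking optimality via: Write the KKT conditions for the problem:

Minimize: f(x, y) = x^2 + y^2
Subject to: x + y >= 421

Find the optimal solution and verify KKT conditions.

KKT conditions for min x^2 + y^2 s.t. x + y >= 421:
Stationarity: 2x = mu, 2y = mu
So x = y = mu/2.
Complementary slackness: mu*(x + y - 421) = 0
Primal feasibility: x + y >= 421; dual feasibility: mu >= 0
If mu = 0 then x = y = 0, but 0 + 0 < 421 is infeasible, so the constraint is active.
Constraint active: x + y = 2*(mu/2) = 421 => mu = 421
x = y = 421/2, f = 177241/2
Verify: stationarity 2*(421/2) = 421 = mu; primal 421/2 + 421/2 = 421 >= 421; dual mu = 421 >= 0; complementary slackness 421*(421 - 421) = 0. All KKT conditions hold.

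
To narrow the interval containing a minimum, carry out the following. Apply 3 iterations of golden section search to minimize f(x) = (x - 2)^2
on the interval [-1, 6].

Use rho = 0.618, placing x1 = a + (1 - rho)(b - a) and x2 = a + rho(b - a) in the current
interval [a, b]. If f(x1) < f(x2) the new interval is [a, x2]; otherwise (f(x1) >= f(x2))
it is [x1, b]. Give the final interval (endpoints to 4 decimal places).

Golden section search for min of f(x) = (x - 2)^2 on [-1, 6].
Each step: x1 = a + (1 - rho)(b - a), x2 = a + rho(b - a); if f(x1) < f(x2) keep [a, x2], otherwise keep [x1, b].
Step 1: [-1.0000, 6.0000], x1=1.6740 (f=0.1063), x2=3.3260 (f=1.7583); f(x1) < f(x2) => keep [-1.0000, 3.3260]
Step 2: [-1.0000, 3.3260], x1=0.6525 (f=1.8157), x2=1.6735 (f=0.1066); f(x1) > f(x2) => keep [0.6525, 3.3260]
Step 3: [0.6525, 3.3260], x1=1.6738 (f=0.1064), x2=2.3047 (f=0.0929); f(x1) > f(x2) => keep [1.6738, 3.3260]
Final interval: [1.6738, 3.3260]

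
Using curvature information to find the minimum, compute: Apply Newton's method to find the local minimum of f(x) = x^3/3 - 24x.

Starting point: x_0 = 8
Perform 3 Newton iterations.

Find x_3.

f(x) = x^3/3 - 24x
f'(x) = x^2 - 24, f''(x) = 2x
Newton update: x_{n+1} = x_n - (x_n^2 - 24)/(2*x_n)
Step 1: x_0 = 8, f'=40, f''=16, x_1 = 11/2
Step 2: x_1 = 11/2, f'=25/4, f''=11, x_2 = 217/44
Step 3: x_2 = 217/44, f'=625/1936, f''=217/22, x_3 = 93553/19096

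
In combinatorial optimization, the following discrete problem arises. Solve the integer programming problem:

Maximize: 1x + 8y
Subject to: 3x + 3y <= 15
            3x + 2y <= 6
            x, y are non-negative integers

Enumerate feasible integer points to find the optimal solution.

Constraint 1: 3x + 3y <= 15
Constraint 2: 3x + 2y <= 6
Feasible x range (need y >= 0): 0 <= x <= min(15/3, 6/3) => x in {0, ..., 2}.
Enumerate feasible integer points row by row (the coefficient of y is 8 > 0, so for each x the largest feasible y gives the best value):
  x = 0: y <= min((15 - 3*0)/3, (6 - 3*0)/2) => y in {0, ..., 3}; best 1*0 + 8*3 = 24
  x = 1: y <= min((15 - 3*1)/3, (6 - 3*1)/2) => y in {0, ..., 1}; best 1*1 + 8*1 = 9
  x = 2: y <= min((15 - 3*2)/3, (6 - 3*2)/2) => y in {0}; best 1*2 + 8*0 = 2
The maximum 1x + 8y = 24 is achieved at x = 0, y = 3.
Check: 3*0 + 3*3 = 9 <= 15 and 3*0 + 2*3 = 6 <= 6.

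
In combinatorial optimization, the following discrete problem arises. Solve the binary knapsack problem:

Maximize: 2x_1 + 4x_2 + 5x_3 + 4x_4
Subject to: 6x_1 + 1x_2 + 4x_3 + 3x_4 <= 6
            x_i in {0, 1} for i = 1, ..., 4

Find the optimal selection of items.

Items: item 1 (v=2, w=6), item 2 (v=4, w=1), item 3 (v=5, w=4), item 4 (v=4, w=3)
Capacity: 6
Checking all 16 subsets (w = total weight, v = total value):
  {}: w = 0, v = 0
  {1}: w = 6, v = 2
  {2}: w = 1, v = 4
  {3}: w = 4, v = 5
  {4}: w = 3, v = 4
  {1, 2}: w = 7 > 6, infeasible
  {1, 3}: w = 10 > 6, infeasible
  {1, 4}: w = 9 > 6, infeasible
  {2, 3}: w = 5, v = 9
  {2, 4}: w = 4, v = 8
  {3, 4}: w = 7 > 6, infeasible
  {1, 2, 3}: w = 11 > 6, infeasible
  {1, 2, 4}: w = 10 > 6, infeasible
  {1, 3, 4}: w = 13 > 6, infeasible
  {2, 3, 4}: w = 8 > 6, infeasible
  {1, 2, 3, 4}: w = 14 > 6, infeasible
Best feasible subset: items [2, 3]
Total weight: 5 <= 6, total value: 9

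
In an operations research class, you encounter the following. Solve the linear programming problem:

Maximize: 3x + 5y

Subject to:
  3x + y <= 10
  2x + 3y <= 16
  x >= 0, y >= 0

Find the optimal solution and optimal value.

Feasible vertices: (0, 0), (0, 16/3), (2, 4), (10/3, 0)
Objective 3x + 5y at each:
  (0, 0): 0
  (0, 16/3): 80/3
  (2, 4): 26
  (10/3, 0): 10
Maximum is 80/3 at (0, 16/3).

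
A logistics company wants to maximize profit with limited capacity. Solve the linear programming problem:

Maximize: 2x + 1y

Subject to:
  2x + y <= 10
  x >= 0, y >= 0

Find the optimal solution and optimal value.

The feasible region has vertices at [(0, 0), (5, 0), (0, 10)].
Checking objective 2x + 1y at each vertex:
  (0, 0): 2*0 + 1*0 = 0
  (5, 0): 2*5 + 1*0 = 10
  (0, 10): 2*0 + 1*10 = 10
Maximum is 10 at (5, 0).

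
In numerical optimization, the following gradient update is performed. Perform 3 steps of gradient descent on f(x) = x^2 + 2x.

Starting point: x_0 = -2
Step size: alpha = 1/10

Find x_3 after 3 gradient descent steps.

f(x) = x^2 + 2x, f'(x) = 2x + (2)
Step 1: f'(-2) = -2, x_1 = -2 - 1/10 * -2 = -9/5
Step 2: f'(-9/5) = -8/5, x_2 = -9/5 - 1/10 * -8/5 = -41/25
Step 3: f'(-41/25) = -32/25, x_3 = -41/25 - 1/10 * -32/25 = -189/125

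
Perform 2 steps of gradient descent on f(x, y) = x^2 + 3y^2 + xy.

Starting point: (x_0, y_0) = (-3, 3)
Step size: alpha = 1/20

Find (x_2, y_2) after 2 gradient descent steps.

f(x,y) = x^2 + 3y^2 + xy
grad_x = 2x + 1y, grad_y = 6y + 1x
Step 1: grad = (-3, 15), (-57/20, 9/4)
Step 2: grad = (-69/20, 213/20), (-1071/400, 687/400)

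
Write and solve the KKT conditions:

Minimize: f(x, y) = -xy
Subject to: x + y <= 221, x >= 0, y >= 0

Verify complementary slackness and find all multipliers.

Problem: min -xy s.t. x + y <= 221 (multiplier lambda), x >= 0 (mu_x), y >= 0 (mu_y)
KKT stationarity: -y + lambda - mu_x = 0, -x + lambda - mu_y = 0, with lambda, mu_x, mu_y >= 0
Complementary slackness: lambda*(x + y - 221) = 0, mu_x*x = 0, mu_y*y = 0
If lambda = 0: y = -mu_x <= 0 and x = -mu_y <= 0 force x = y = 0 with f = 0; but x = y = 221/2 is feasible with f = -48841/4 < 0, so this is not the minimum. Hence lambda > 0 and x + y = 221.
Try x > 0, y > 0 (so mu_x = mu_y = 0): y = lambda, x = lambda => x = y = lambda
x + y = 221 => 2*lambda = 221 => lambda = 221/2
x* = y* = 221/2 > 0, consistent with mu_x = mu_y = 0.
(Any feasible point with x = 0 or y = 0 has f = 0 > -48841/4, so the minimum is not on those boundaries.)
min(-xy) = -48841/4 (i.e. max xy = 48841/4)
Multipliers: lambda = 221/2, mu_x = 0, mu_y = 0
Complementary slackness: lambda*(x + y - 221) = 221/2*(221/2 + 221/2 - 221) = 0, mu_x*x = 0*221/2 = 0, mu_y*y = 0*221/2 = 0. Satisfied.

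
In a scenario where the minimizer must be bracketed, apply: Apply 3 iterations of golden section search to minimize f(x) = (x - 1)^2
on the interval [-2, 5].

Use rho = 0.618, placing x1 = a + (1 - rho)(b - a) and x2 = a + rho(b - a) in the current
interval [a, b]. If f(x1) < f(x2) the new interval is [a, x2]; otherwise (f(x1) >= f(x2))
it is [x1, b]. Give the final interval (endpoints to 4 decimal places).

Golden section search for min of f(x) = (x - 1)^2 on [-2, 5].
Each step: x1 = a + (1 - rho)(b - a), x2 = a + rho(b - a); if f(x1) < f(x2) keep [a, x2], otherwise keep [x1, b].
Step 1: [-2.0000, 5.0000], x1=0.6740 (f=0.1063), x2=2.3260 (f=1.7583); f(x1) < f(x2) => keep [-2.0000, 2.3260]
Step 2: [-2.0000, 2.3260], x1=-0.3475 (f=1.8157), x2=0.6735 (f=0.1066); f(x1) > f(x2) => keep [-0.3475, 2.3260]
Step 3: [-0.3475, 2.3260], x1=0.6738 (f=0.1064), x2=1.3047 (f=0.0929); f(x1) > f(x2) => keep [0.6738, 2.3260]
Final interval: [0.6738, 2.3260]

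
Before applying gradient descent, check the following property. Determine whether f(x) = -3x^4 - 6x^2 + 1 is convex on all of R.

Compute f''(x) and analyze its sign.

f(x) = -3x^4 - 6x^2 + 1
f'(x) = -12x^3 + -12x
f''(x) = -36x^2 + -12
f''(x) = -36x^2 + -12 <= -12 < 0 for all x
Therefore, f is concave on R.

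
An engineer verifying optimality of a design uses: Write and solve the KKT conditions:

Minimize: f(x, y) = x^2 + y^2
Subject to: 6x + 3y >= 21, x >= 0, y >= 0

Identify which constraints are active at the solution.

KKT conditions for min x^2 + y^2 s.t. 6x + 3y >= 21, x >= 0, y >= 0:
Stationarity: 2x = mu*6 + mu_x, 2y = mu*3 + mu_y, with mu, mu_x, mu_y >= 0
Complementary slackness: mu*(6x + 3y - 21) = 0, mu_x*x = 0, mu_y*y = 0
(0, 0) is infeasible (6*0 + 3*0 < 21), so if mu = 0 stationarity would force x = mu_x/2 >= 0, y = mu_y/2 >= 0 with mu_x*x = mu_y*y = 0, i.e. x = y = 0: contradiction. Hence mu > 0 and 6x + 3y = 21 is active.
Try x > 0, y > 0 (so mu_x = mu_y = 0): x = 6*mu/2, y = 3*mu/2
Substitute: 6*(6*mu/2) + 3*(3*mu/2) = 21
  mu*45/2 = 21 => mu = 14/15
x* = 14/5 > 0, y* = 7/5 > 0, consistent with mu_x = mu_y = 0.
f is convex and the constraints are linear, so this KKT point is the global minimum.
f* = 49/5
Active constraints: 6x + 3y >= 21 (holds with equality, mu = 14/15 > 0); x >= 0 and y >= 0 are inactive (mu_x = mu_y = 0).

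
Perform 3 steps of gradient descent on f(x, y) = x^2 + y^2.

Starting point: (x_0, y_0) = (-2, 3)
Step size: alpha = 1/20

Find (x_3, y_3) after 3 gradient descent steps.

f(x,y) = x^2 + y^2
grad_x = 2x + 0y, grad_y = 2y + 0x
Step 1: grad = (-4, 6), (-9/5, 27/10)
Step 2: grad = (-18/5, 27/5), (-81/50, 243/100)
Step 3: grad = (-81/25, 243/50), (-729/500, 2187/1000)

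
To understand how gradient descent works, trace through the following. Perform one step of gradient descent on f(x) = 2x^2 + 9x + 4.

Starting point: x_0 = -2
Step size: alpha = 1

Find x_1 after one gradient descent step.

f(x) = 2x^2 + 9x + 4
f'(x) = 4x + 9
f'(-2) = 4*-2 + (9) = 1
x_1 = x_0 - alpha * f'(x_0) = -2 - 1 * 1 = -3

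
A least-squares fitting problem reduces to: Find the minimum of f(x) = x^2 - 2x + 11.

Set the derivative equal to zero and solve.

f(x) = x^2 - 2x + 11
f'(x) = 2x + (-2) = 0
x = 2/2 = 1
f(1) = 10
Since f''(x) = 2 > 0, this is a minimum.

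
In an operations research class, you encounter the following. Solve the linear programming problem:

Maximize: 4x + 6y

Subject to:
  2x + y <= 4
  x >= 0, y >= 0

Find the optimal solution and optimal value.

The feasible region has vertices at [(0, 0), (2, 0), (0, 4)].
Checking objective 4x + 6y at each vertex:
  (0, 0): 4*0 + 6*0 = 0
  (2, 0): 4*2 + 6*0 = 8
  (0, 4): 4*0 + 6*4 = 24
Maximum is 24 at (0, 4).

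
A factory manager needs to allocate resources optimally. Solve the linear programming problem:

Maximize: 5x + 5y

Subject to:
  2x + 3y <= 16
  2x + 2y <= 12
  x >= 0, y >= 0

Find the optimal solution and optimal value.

Feasible vertices: (0, 0), (0, 16/3), (2, 4), (6, 0)
Objective 5x + 5y at each:
  (0, 0): 0
  (0, 16/3): 80/3
  (2, 4): 30
  (6, 0): 30
Maximum is 30 at (2, 4).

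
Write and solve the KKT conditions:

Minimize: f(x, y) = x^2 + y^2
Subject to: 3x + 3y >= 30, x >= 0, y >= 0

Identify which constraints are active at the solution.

KKT conditions for min x^2 + y^2 s.t. 3x + 3y >= 30, x >= 0, y >= 0:
Stationarity: 2x = mu*3 + mu_x, 2y = mu*3 + mu_y, with mu, mu_x, mu_y >= 0
Complementary slackness: mu*(3x + 3y - 30) = 0, mu_x*x = 0, mu_y*y = 0
(0, 0) is infeasible (3*0 + 3*0 < 30), so if mu = 0 stationarity would force x = mu_x/2 >= 0, y = mu_y/2 >= 0 with mu_x*x = mu_y*y = 0, i.e. x = y = 0: contradiction. Hence mu > 0 and 3x + 3y = 30 is active.
Try x > 0, y > 0 (so mu_x = mu_y = 0): x = 3*mu/2, y = 3*mu/2
Substitute: 3*(3*mu/2) + 3*(3*mu/2) = 30
  mu*18/2 = 30 => mu = 10/3
x* = 5 > 0, y* = 5 > 0, consistent with mu_x = mu_y = 0.
f is convex and the constraints are linear, so this KKT point is the global minimum.
f* = 50
Active constraints: 3x + 3y >= 30 (holds with equality, mu = 10/3 > 0); x >= 0 and y >= 0 are inactive (mu_x = mu_y = 0).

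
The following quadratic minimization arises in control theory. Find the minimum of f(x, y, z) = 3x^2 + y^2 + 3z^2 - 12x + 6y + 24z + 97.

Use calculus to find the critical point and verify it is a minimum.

f(x,y,z) = 3x^2 + y^2 + 3z^2 - 12x + 6y + 24z + 97
df/dx = 6x + (-12) = 0 => x = 2
df/dy = 2y + (6) = 0 => y = -3
df/dz = 6z + (24) = 0 => z = -4
f(2,-3,-4) = 3*(2)^2 + 1*(-3)^2 + 3*(-4)^2 + -12*(2) + 6*(-3) + 24*(-4) + 97 = 28
Hessian is diagonal with entries 6, 2, 6 > 0, confirmed minimum.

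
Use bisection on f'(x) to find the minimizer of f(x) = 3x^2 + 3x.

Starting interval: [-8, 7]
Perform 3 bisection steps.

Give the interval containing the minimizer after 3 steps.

Finding critical point of f(x) = 3x^2 + 3x using bisection on f'(x) = 6x + 3.
f'(x) = 0 when x = -1/2.
Starting interval: [-8, 7]
Step 1: mid = -1/2, f'(mid) = 0, new interval = [-1/2, -1/2]
Step 2: mid = -1/2, f'(mid) = 0, new interval = [-1/2, -1/2]
Step 3: mid = -1/2, f'(mid) = 0, new interval = [-1/2, -1/2]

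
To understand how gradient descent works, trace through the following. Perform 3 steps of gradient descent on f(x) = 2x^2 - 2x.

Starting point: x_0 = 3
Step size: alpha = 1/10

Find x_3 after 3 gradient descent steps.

f(x) = 2x^2 - 2x, f'(x) = 4x + (-2)
Step 1: f'(3) = 10, x_1 = 3 - 1/10 * 10 = 2
Step 2: f'(2) = 6, x_2 = 2 - 1/10 * 6 = 7/5
Step 3: f'(7/5) = 18/5, x_3 = 7/5 - 1/10 * 18/5 = 26/25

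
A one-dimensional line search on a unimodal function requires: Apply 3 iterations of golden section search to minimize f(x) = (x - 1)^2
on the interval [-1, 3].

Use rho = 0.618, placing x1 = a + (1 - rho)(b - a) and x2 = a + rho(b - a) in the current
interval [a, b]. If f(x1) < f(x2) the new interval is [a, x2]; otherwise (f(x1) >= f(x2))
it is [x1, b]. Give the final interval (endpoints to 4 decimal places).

Golden section search for min of f(x) = (x - 1)^2 on [-1, 3].
Each step: x1 = a + (1 - rho)(b - a), x2 = a + rho(b - a); if f(x1) < f(x2) keep [a, x2], otherwise keep [x1, b].
Step 1: [-1.0000, 3.0000], x1=0.5280 (f=0.2228), x2=1.4720 (f=0.2228); f(x1) = f(x2) (tie, not '<') => keep [0.5280, 3.0000]
Step 2: [0.5280, 3.0000], x1=1.4723 (f=0.2231), x2=2.0557 (f=1.1145); f(x1) < f(x2) => keep [0.5280, 2.0557]
Step 3: [0.5280, 2.0557], x1=1.1116 (f=0.0125), x2=1.4721 (f=0.2229); f(x1) < f(x2) => keep [0.5280, 1.4721]
Final interval: [0.5280, 1.4721]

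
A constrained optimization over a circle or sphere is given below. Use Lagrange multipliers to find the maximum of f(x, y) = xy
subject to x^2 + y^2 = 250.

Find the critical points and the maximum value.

Lagrange conditions: y = 2*lambda*x and x = 2*lambda*y
If x = 0 then y = 0, violating the constraint, so x, y != 0.
Dividing: y/x = x/y => x^2 = y^2 => y = x or y = -x
Constraint: 2x^2 = 250 => x^2 = 125 => x = +/-sqrt(125)
Critical points: (sqrt(125), sqrt(125)), (-sqrt(125), -sqrt(125)), (sqrt(125), -sqrt(125)), (-sqrt(125), sqrt(125))
  y = x:  xy = x^2 = 125  at (sqrt(125), sqrt(125)) and (-sqrt(125), -sqrt(125))
  y = -x: xy = -x^2 = -125 at (sqrt(125), -sqrt(125)) and (-sqrt(125), sqrt(125))
Maximum xy = 125 at (sqrt(125), sqrt(125)) and (-sqrt(125), -sqrt(125))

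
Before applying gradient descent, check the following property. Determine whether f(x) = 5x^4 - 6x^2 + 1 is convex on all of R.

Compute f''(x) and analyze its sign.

f(x) = 5x^4 - 6x^2 + 1
f'(x) = 20x^3 + -12x
f''(x) = 60x^2 + -12
f''(0) = -12 < 0, so not convex near x = 0
Therefore, f is not globally convex on R.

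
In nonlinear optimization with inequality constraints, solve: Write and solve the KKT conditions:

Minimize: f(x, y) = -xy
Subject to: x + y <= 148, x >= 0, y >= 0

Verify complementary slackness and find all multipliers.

Problem: min -xy s.t. x + y <= 148 (multiplier lambda), x >= 0 (mu_x), y >= 0 (mu_y)
KKT stationarity: -y + lambda - mu_x = 0, -x + lambda - mu_y = 0, with lambda, mu_x, mu_y >= 0
Complementary slackness: lambda*(x + y - 148) = 0, mu_x*x = 0, mu_y*y = 0
If lambda = 0: y = -mu_x <= 0 and x = -mu_y <= 0 force x = y = 0 with f = 0; but x = y = 74 is feasible with f = -5476 < 0, so this is not the minimum. Hence lambda > 0 and x + y = 148.
Try x > 0, y > 0 (so mu_x = mu_y = 0): y = lambda, x = lambda => x = y = lambda
x + y = 148 => 2*lambda = 148 => lambda = 74
x* = y* = 74 > 0, consistent with mu_x = mu_y = 0.
(Any feasible point with x = 0 or y = 0 has f = 0 > -5476, so the minimum is not on those boundaries.)
min(-xy) = -5476 (i.e. max xy = 5476)
Multipliers: lambda = 74, mu_x = 0, mu_y = 0
Complementary slackness: lambda*(x + y - 148) = 74*(74 + 74 - 148) = 0, mu_x*x = 0*74 = 0, mu_y*y = 0*74 = 0. Satisfied.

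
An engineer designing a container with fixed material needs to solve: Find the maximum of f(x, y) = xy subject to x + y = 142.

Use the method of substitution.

Substitute y = 142 - x into f(x,y) = xy:
g(x) = x(142 - x) = 142x - x^2
g'(x) = 142 - 2x = 0  =>  x = 71
y = 142 - 71 = 71
Maximum value = 71 * 71 = 5041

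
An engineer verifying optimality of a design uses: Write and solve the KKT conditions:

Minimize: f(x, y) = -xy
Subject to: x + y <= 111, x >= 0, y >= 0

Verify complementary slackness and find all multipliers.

Problem: min -xy s.t. x + y <= 111 (multiplier lambda), x >= 0 (mu_x), y >= 0 (mu_y)
KKT stationarity: -y + lambda - mu_x = 0, -x + lambda - mu_y = 0, with lambda, mu_x, mu_y >= 0
Complementary slackness: lambda*(x + y - 111) = 0, mu_x*x = 0, mu_y*y = 0
If lambda = 0: y = -mu_x <= 0 and x = -mu_y <= 0 force x = y = 0 with f = 0; but x = y = 111/2 is feasible with f = -12321/4 < 0, so this is not the minimum. Hence lambda > 0 and x + y = 111.
Try x > 0, y > 0 (so mu_x = mu_y = 0): y = lambda, x = lambda => x = y = lambda
x + y = 111 => 2*lambda = 111 => lambda = 111/2
x* = y* = 111/2 > 0, consistent with mu_x = mu_y = 0.
(Any feasible point with x = 0 or y = 0 has f = 0 > -12321/4, so the minimum is not on those boundaries.)
min(-xy) = -12321/4 (i.e. max xy = 12321/4)
Multipliers: lambda = 111/2, mu_x = 0, mu_y = 0
Complementary slackness: lambda*(x + y - 111) = 111/2*(111/2 + 111/2 - 111) = 0, mu_x*x = 0*111/2 = 0, mu_y*y = 0*111/2 = 0. Satisfied.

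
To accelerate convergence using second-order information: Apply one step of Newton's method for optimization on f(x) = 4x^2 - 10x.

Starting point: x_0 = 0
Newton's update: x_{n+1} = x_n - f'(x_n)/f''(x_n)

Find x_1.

f(x) = 4x^2 - 10x
f'(x) = 8x + (-10), f''(x) = 8
Newton step: x_1 = x_0 - f'(x_0)/f''(x_0)
f'(0) = -10
x_1 = 0 - -10/8 = 5/4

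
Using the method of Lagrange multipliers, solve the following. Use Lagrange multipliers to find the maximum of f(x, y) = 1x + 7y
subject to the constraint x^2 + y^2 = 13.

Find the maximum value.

Set up Lagrange conditions: grad f = lambda * grad g
  1 = 2*lambda*x
  7 = 2*lambda*y
From these: x/y = 1/7, so x = 1t, y = 7t for some t.
Substitute into constraint: (1t)^2 + (7t)^2 = 13
  t^2 * 50 = 13
  t = sqrt(13/50)
Maximum = 1*x + 7*y = (1^2 + 7^2)*t = 50 * sqrt(13/50) = sqrt(650)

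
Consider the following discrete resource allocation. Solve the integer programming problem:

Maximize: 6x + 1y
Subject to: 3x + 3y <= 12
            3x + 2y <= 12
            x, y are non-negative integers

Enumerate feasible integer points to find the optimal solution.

Constraint 1: 3x + 3y <= 12
Constraint 2: 3x + 2y <= 12
Feasible x range (need y >= 0): 0 <= x <= min(12/3, 12/3) => x in {0, ..., 4}.
Enumerate feasible integer points row by row (the coefficient of y is 1 > 0, so for each x the largest feasible y gives the best value):
  x = 0: y <= min((12 - 3*0)/3, (12 - 3*0)/2) => y in {0, ..., 4}; best 6*0 + 1*4 = 4
  x = 1: y <= min((12 - 3*1)/3, (12 - 3*1)/2) => y in {0, ..., 3}; best 6*1 + 1*3 = 9
  x = 2: y <= min((12 - 3*2)/3, (12 - 3*2)/2) => y in {0, ..., 2}; best 6*2 + 1*2 = 14
  x = 3: y <= min((12 - 3*3)/3, (12 - 3*3)/2) => y in {0, ..., 1}; best 6*3 + 1*1 = 19
  x = 4: y <= min((12 - 3*4)/3, (12 - 3*4)/2) => y in {0}; best 6*4 + 1*0 = 24
The maximum 6x + 1y = 24 is achieved at x = 4, y = 0.
Check: 3*4 + 3*0 = 12 <= 12 and 3*4 + 2*0 = 12 <= 12.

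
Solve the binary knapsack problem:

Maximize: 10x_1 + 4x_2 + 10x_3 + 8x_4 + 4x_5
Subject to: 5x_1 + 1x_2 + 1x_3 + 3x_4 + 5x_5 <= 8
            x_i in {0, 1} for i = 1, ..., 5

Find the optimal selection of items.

Items: item 1 (v=10, w=5), item 2 (v=4, w=1), item 3 (v=10, w=1), item 4 (v=8, w=3), item 5 (v=4, w=5)
Capacity: 8
Checking all 32 subsets (w = total weight, v = total value):
  {}: w = 0, v = 0
  {1}: w = 5, v = 10
  {2}: w = 1, v = 4
  {3}: w = 1, v = 10
  {4}: w = 3, v = 8
  {5}: w = 5, v = 4
  {1, 2}: w = 6, v = 14
  {1, 3}: w = 6, v = 20
  {1, 4}: w = 8, v = 18
  {1, 5}: w = 10 > 8, infeasible
  {2, 3}: w = 2, v = 14
  {2, 4}: w = 4, v = 12
  {2, 5}: w = 6, v = 8
  {3, 4}: w = 4, v = 18
  {3, 5}: w = 6, v = 14
  {4, 5}: w = 8, v = 12
  {1, 2, 3}: w = 7, v = 24
  {1, 2, 4}: w = 9 > 8, infeasible
  {1, 2, 5}: w = 11 > 8, infeasible
  {1, 3, 4}: w = 9 > 8, infeasible
  {1, 3, 5}: w = 11 > 8, infeasible
  {1, 4, 5}: w = 13 > 8, infeasible
  {2, 3, 4}: w = 5, v = 22
  {2, 3, 5}: w = 7, v = 18
  {2, 4, 5}: w = 9 > 8, infeasible
  {3, 4, 5}: w = 9 > 8, infeasible
  {1, 2, 3, 4}: w = 10 > 8, infeasible
  {1, 2, 3, 5}: w = 12 > 8, infeasible
  {1, 2, 4, 5}: w = 14 > 8, infeasible
  {1, 3, 4, 5}: w = 14 > 8, infeasible
  {2, 3, 4, 5}: w = 10 > 8, infeasible
  {1, 2, 3, 4, 5}: w = 15 > 8, infeasible
Best feasible subset: items [1, 2, 3]
Total weight: 7 <= 8, total value: 24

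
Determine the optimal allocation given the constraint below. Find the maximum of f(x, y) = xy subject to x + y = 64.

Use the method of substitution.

Substitute y = 64 - x into f(x,y) = xy:
g(x) = x(64 - x) = 64x - x^2
g'(x) = 64 - 2x = 0  =>  x = 32
y = 64 - 32 = 32
Maximum value = 32 * 32 = 1024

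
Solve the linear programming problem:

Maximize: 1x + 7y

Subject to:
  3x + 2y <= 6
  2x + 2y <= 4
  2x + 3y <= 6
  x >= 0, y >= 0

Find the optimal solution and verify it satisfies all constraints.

Feasible vertices: (0, 0), (0, 2), (2, 0)
Objective 1x + 7y at each vertex:
  (0, 0): 0
  (0, 2): 14
  (2, 0): 2
Maximum is 14 at (0, 2).
Verify constraints at (x, y) = (0, 2):
  3*0 + 2*2 = 4 <= 6
  2*0 + 2*2 = 4 <= 4 (active)
  2*0 + 3*2 = 6 <= 6 (active)
  x = 0 >= 0, y = 2 >= 0. All constraints satisfied.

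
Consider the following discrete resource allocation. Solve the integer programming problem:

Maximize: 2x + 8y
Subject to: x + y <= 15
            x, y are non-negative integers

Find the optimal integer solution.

Objective: 2x + 8y, constraint: x + y <= 15
Coefficient of y is 8 > coefficient of x is 2, so allocate the entire budget to y.
Optimal: x = 0, y = 15, value = 120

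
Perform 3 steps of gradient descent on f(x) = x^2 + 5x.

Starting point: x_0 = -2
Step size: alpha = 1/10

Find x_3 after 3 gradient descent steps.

f(x) = x^2 + 5x, f'(x) = 2x + (5)
Step 1: f'(-2) = 1, x_1 = -2 - 1/10 * 1 = -21/10
Step 2: f'(-21/10) = 4/5, x_2 = -21/10 - 1/10 * 4/5 = -109/50
Step 3: f'(-109/50) = 16/25, x_3 = -109/50 - 1/10 * 16/25 = -561/250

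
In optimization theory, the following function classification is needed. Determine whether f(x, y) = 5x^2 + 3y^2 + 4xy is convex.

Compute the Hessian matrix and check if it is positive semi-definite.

f(x,y) = 5x^2 + 3y^2 + 4xy
Hessian H = [[10, 4], [4, 6]]
trace(H) = 16, det(H) = 44
Eigenvalues: (16 +/- sqrt(80)) / 2 = 12.47, 3.528
Since both eigenvalues > 0, f is convex.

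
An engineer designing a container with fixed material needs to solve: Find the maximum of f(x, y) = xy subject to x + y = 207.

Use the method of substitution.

Substitute y = 207 - x into f(x,y) = xy:
g(x) = x(207 - x) = 207x - x^2
g'(x) = 207 - 2x = 0  =>  x = 207/2
y = 207 - 207/2 = 207/2
Maximum value = (207/2) * (207/2) = 42849/4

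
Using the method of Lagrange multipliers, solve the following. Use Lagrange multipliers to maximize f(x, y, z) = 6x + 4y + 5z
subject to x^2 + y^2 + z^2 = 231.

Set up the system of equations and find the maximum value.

Lagrange conditions: 6 = 2*lambda*x, 4 = 2*lambda*y, 5 = 2*lambda*z
So x:6 = y:4 = z:5, i.e. x = 6t, y = 4t, z = 5t
Constraint: t^2*(6^2 + 4^2 + 5^2) = 231
  t^2 * 77 = 231  =>  t = sqrt(3)
Maximum = 6*6t + 4*4t + 5*5t = 77*sqrt(3) = sqrt(17787)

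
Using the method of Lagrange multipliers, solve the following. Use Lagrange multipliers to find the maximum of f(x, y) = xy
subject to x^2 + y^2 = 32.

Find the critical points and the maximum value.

Lagrange conditions: y = 2*lambda*x and x = 2*lambda*y
If x = 0 then y = 0, violating the constraint, so x, y != 0.
Dividing: y/x = x/y => x^2 = y^2 => y = x or y = -x
Constraint: 2x^2 = 32 => x^2 = 16 => x = +/-4
Critical points: (4, 4), (-4, -4), (4, -4), (-4, 4)
  y = x:  xy = x^2 = 16  at (4, 4) and (-4, -4)
  y = -x: xy = -x^2 = -16 at (4, -4) and (-4, 4)
Maximum xy = 16 at (4, 4) and (-4, -4)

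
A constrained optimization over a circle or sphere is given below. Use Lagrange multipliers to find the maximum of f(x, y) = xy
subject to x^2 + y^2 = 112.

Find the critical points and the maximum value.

Lagrange conditions: y = 2*lambda*x and x = 2*lambda*y
If x = 0 then y = 0, violating the constraint, so x, y != 0.
Dividing: y/x = x/y => x^2 = y^2 => y = x or y = -x
Constraint: 2x^2 = 112 => x^2 = 56 => x = +/-sqrt(56)
Critical points: (sqrt(56), sqrt(56)), (-sqrt(56), -sqrt(56)), (sqrt(56), -sqrt(56)), (-sqrt(56), sqrt(56))
  y = x:  xy = x^2 = 56  at (sqrt(56), sqrt(56)) and (-sqrt(56), -sqrt(56))
  y = -x: xy = -x^2 = -56 at (sqrt(56), -sqrt(56)) and (-sqrt(56), sqrt(56))
Maximum xy = 56 at (sqrt(56), sqrt(56)) and (-sqrt(56), -sqrt(56))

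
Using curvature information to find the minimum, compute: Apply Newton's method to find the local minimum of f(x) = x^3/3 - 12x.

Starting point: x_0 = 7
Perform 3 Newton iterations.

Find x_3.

f(x) = x^3/3 - 12x
f'(x) = x^2 - 12, f''(x) = 2x
Newton update: x_{n+1} = x_n - (x_n^2 - 12)/(2*x_n)
Step 1: x_0 = 7, f'=37, f''=14, x_1 = 61/14
Step 2: x_1 = 61/14, f'=1369/196, f''=61/7, x_2 = 6073/1708
Step 3: x_2 = 6073/1708, f'=1874161/2917264, f''=6073/854, x_3 = 71888497/20745368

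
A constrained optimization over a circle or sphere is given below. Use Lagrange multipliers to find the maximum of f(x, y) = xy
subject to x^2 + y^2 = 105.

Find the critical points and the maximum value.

Lagrange conditions: y = 2*lambda*x and x = 2*lambda*y
If x = 0 then y = 0, violating the constraint, so x, y != 0.
Dividing: y/x = x/y => x^2 = y^2 => y = x or y = -x
Constraint: 2x^2 = 105 => x^2 = 105/2 => x = +/-sqrt(105/2)
Critical points: (sqrt(105/2), sqrt(105/2)), (-sqrt(105/2), -sqrt(105/2)), (sqrt(105/2), -sqrt(105/2)), (-sqrt(105/2), sqrt(105/2))
  y = x:  xy = x^2 = 105/2  at (sqrt(105/2), sqrt(105/2)) and (-sqrt(105/2), -sqrt(105/2))
  y = -x: xy = -x^2 = -105/2 at (sqrt(105/2), -sqrt(105/2)) and (-sqrt(105/2), sqrt(105/2))
Maximum xy = 105/2 at (sqrt(105/2), sqrt(105/2)) and (-sqrt(105/2), -sqrt(105/2))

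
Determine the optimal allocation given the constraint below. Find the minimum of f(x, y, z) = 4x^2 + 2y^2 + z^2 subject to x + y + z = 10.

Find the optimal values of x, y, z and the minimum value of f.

Using Lagrange multipliers on f = 4x^2 + 2y^2 + z^2 with constraint x + y + z = 10:
Conditions: 2*4*x = lambda, 2*2*y = lambda, 2*1*z = lambda
So x = lambda/8, y = lambda/4, z = lambda/2
Substituting into constraint: lambda * (7/8) = 10
lambda = 80/7
x = 10/7, y = 20/7, z = 40/7
Minimum value = 400/7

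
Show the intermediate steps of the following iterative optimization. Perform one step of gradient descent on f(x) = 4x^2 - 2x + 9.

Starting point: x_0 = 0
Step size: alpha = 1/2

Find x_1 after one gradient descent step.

f(x) = 4x^2 - 2x + 9
f'(x) = 8x - 2
f'(0) = 8*0 + (-2) = -2
x_1 = x_0 - alpha * f'(x_0) = 0 - 1/2 * -2 = 1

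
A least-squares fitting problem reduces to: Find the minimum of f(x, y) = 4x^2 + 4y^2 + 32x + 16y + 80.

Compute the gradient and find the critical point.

f(x,y) = 4x^2 + 4y^2 + 32x + 16y + 80
df/dx = 8x + (32) = 0  =>  x = -4
df/dy = 8y + (16) = 0  =>  y = -2
f(-4, -2) = 4*(-4)^2 + 4*(-2)^2 + 32*(-4) + 16*(-2) + 80 = 0
Hessian is diagonal with entries 8, 8 > 0, so this is a minimum.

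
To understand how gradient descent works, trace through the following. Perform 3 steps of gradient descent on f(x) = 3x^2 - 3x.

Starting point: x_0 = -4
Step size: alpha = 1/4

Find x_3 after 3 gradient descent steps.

f(x) = 3x^2 - 3x, f'(x) = 6x + (-3)
Step 1: f'(-4) = -27, x_1 = -4 - 1/4 * -27 = 11/4
Step 2: f'(11/4) = 27/2, x_2 = 11/4 - 1/4 * 27/2 = -5/8
Step 3: f'(-5/8) = -27/4, x_3 = -5/8 - 1/4 * -27/4 = 17/16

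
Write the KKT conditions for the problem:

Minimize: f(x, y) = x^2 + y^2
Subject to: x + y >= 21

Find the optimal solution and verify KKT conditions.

KKT conditions for min x^2 + y^2 s.t. x + y >= 21:
Stationarity: 2x = mu, 2y = mu
So x = y = mu/2.
Complementary slackness: mu*(x + y - 21) = 0
Primal feasibility: x + y >= 21; dual feasibility: mu >= 0
If mu = 0 then x = y = 0, but 0 + 0 < 21 is infeasible, so the constraint is active.
Constraint active: x + y = 2*(mu/2) = 21 => mu = 21
x = y = 21/2, f = 441/2
Verify: stationarity 2*(21/2) = 21 = mu; primal 21/2 + 21/2 = 21 >= 21; dual mu = 21 >= 0; complementary slackness 21*(21 - 21) = 0. All KKT conditions hold.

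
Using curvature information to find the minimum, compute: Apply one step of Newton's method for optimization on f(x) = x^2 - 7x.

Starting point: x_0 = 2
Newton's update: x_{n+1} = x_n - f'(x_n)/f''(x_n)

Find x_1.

f(x) = x^2 - 7x
f'(x) = 2x + (-7), f''(x) = 2
Newton step: x_1 = x_0 - f'(x_0)/f''(x_0)
f'(2) = -3
x_1 = 2 - -3/2 = 7/2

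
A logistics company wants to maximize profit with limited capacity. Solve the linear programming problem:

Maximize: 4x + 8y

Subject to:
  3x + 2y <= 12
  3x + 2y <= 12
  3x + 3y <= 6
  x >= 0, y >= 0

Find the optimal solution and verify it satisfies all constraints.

Feasible vertices: (0, 0), (0, 2), (2, 0)
Objective 4x + 8y at each vertex:
  (0, 0): 0
  (0, 2): 16
  (2, 0): 8
Maximum is 16 at (0, 2).
Verify constraints at (x, y) = (0, 2):
  3*0 + 2*2 = 4 <= 12
  3*0 + 2*2 = 4 <= 12
  3*0 + 3*2 = 6 <= 6 (active)
  x = 0 >= 0, y = 2 >= 0. All constraints satisfied.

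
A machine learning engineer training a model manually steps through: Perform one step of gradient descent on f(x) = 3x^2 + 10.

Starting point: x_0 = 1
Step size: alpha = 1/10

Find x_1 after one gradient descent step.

f(x) = 3x^2 + 10
f'(x) = 6x + 0
f'(1) = 6*1 + (0) = 6
x_1 = x_0 - alpha * f'(x_0) = 1 - 1/10 * 6 = 2/5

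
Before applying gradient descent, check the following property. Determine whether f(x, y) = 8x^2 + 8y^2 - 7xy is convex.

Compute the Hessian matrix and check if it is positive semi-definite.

f(x,y) = 8x^2 + 8y^2 - 7xy
Hessian H = [[16, -7], [-7, 16]]
trace(H) = 32, det(H) = 207
Eigenvalues: (32 +/- sqrt(196)) / 2 = 23, 9
Since both eigenvalues > 0, f is convex.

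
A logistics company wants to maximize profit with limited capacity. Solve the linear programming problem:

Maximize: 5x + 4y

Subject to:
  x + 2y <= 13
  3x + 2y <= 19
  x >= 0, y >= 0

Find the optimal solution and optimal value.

Feasible vertices: (0, 0), (0, 13/2), (3, 5), (19/3, 0)
Objective 5x + 4y at each:
  (0, 0): 0
  (0, 13/2): 26
  (3, 5): 35
  (19/3, 0): 95/3
Maximum is 35 at (3, 5).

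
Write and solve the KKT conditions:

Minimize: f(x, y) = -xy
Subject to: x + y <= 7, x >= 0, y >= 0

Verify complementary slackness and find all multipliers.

Problem: min -xy s.t. x + y <= 7 (multiplier lambda), x >= 0 (mu_x), y >= 0 (mu_y)
KKT stationarity: -y + lambda - mu_x = 0, -x + lambda - mu_y = 0, with lambda, mu_x, mu_y >= 0
Complementary slackness: lambda*(x + y - 7) = 0, mu_x*x = 0, mu_y*y = 0
If lambda = 0: y = -mu_x <= 0 and x = -mu_y <= 0 force x = y = 0 with f = 0; but x = y = 7/2 is feasible with f = -49/4 < 0, so this is not the minimum. Hence lambda > 0 and x + y = 7.
Try x > 0, y > 0 (so mu_x = mu_y = 0): y = lambda, x = lambda => x = y = lambda
x + y = 7 => 2*lambda = 7 => lambda = 7/2
x* = y* = 7/2 > 0, consistent with mu_x = mu_y = 0.
(Any feasible point with x = 0 or y = 0 has f = 0 > -49/4, so the minimum is not on those boundaries.)
min(-xy) = -49/4 (i.e. max xy = 49/4)
Multipliers: lambda = 7/2, mu_x = 0, mu_y = 0
Complementary slackness: lambda*(x + y - 7) = 7/2*(7/2 + 7/2 - 7) = 0, mu_x*x = 0*7/2 = 0, mu_y*y = 0*7/2 = 0. Satisfied.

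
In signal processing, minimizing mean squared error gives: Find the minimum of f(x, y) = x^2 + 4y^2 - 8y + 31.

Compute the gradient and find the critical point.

f(x,y) = x^2 + 4y^2 - 8y + 31
df/dx = 2x + (0) = 0  =>  x = 0
df/dy = 8y + (-8) = 0  =>  y = 1
f(0, 1) = 1*(0)^2 + 4*(1)^2 + -8*(1) + 31 = 27
Hessian is diagonal with entries 2, 8 > 0, so this is a minimum.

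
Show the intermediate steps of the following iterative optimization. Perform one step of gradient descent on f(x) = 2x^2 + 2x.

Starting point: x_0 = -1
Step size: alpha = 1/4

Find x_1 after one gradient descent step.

f(x) = 2x^2 + 2x
f'(x) = 4x + 2
f'(-1) = 4*-1 + (2) = -2
x_1 = x_0 - alpha * f'(x_0) = -1 - 1/4 * -2 = -1/2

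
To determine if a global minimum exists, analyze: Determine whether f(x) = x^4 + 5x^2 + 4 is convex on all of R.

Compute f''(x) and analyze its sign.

f(x) = x^4 + 5x^2 + 4
f'(x) = 4x^3 + 10x
f''(x) = 12x^2 + 10
f''(x) = 12x^2 + 10 >= 10 > 0 for all x
Therefore, f is convex on R.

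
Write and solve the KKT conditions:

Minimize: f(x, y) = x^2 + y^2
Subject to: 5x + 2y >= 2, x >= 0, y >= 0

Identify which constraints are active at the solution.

KKT conditions for min x^2 + y^2 s.t. 5x + 2y >= 2, x >= 0, y >= 0:
Stationarity: 2x = mu*5 + mu_x, 2y = mu*2 + mu_y, with mu, mu_x, mu_y >= 0
Complementary slackness: mu*(5x + 2y - 2) = 0, mu_x*x = 0, mu_y*y = 0
(0, 0) is infeasible (5*0 + 2*0 < 2), so if mu = 0 stationarity would force x = mu_x/2 >= 0, y = mu_y/2 >= 0 with mu_x*x = mu_y*y = 0, i.e. x = y = 0: contradiction. Hence mu > 0 and 5x + 2y = 2 is active.
Try x > 0, y > 0 (so mu_x = mu_y = 0): x = 5*mu/2, y = 2*mu/2
Substitute: 5*(5*mu/2) + 2*(2*mu/2) = 2
  mu*29/2 = 2 => mu = 4/29
x* = 10/29 > 0, y* = 4/29 > 0, consistent with mu_x = mu_y = 0.
f is convex and the constraints are linear, so this KKT point is the global minimum.
f* = 4/29
Active constraints: 5x + 2y >= 2 (holds with equality, mu = 4/29 > 0); x >= 0 and y >= 0 are inactive (mu_x = mu_y = 0).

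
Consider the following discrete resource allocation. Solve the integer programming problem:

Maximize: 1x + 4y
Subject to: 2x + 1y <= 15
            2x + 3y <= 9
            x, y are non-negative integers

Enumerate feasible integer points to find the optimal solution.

Constraint 1: 2x + 1y <= 15
Constraint 2: 2x + 3y <= 9
Feasible x range (need y >= 0): 0 <= x <= min(15/2, 9/2) => x in {0, ..., 4}.
Enumerate feasible integer points row by row (the coefficient of y is 4 > 0, so for each x the largest feasible y gives the best value):
  x = 0: y <= min((15 - 2*0)/1, (9 - 2*0)/3) => y in {0, ..., 3}; best 1*0 + 4*3 = 12
  x = 1: y <= min((15 - 2*1)/1, (9 - 2*1)/3) => y in {0, ..., 2}; best 1*1 + 4*2 = 9
  x = 2: y <= min((15 - 2*2)/1, (9 - 2*2)/3) => y in {0, ..., 1}; best 1*2 + 4*1 = 6
  x = 3: y <= min((15 - 2*3)/1, (9 - 2*3)/3) => y in {0, ..., 1}; best 1*3 + 4*1 = 7
  x = 4: y <= min((15 - 2*4)/1, (9 - 2*4)/3) => y in {0}; best 1*4 + 4*0 = 4
The maximum 1x + 4y = 12 is achieved at x = 0, y = 3.
Check: 2*0 + 1*3 = 3 <= 15 and 2*0 + 3*3 = 9 <= 9.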